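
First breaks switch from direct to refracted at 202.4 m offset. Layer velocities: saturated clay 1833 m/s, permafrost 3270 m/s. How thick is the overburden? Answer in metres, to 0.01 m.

x_cross = 2h·√((V₂+V₁)/(V₂−V₁)) → h = x_cross / (2·√((V₂+V₁)/(V₂−V₁))).
√((V₂+V₁)/(V₂−V₁)) = √((3270+1833)/(3270−1833)) = 1.8844.
h = 202.4 / (2·1.8844) = 53.70 m.

53.70 m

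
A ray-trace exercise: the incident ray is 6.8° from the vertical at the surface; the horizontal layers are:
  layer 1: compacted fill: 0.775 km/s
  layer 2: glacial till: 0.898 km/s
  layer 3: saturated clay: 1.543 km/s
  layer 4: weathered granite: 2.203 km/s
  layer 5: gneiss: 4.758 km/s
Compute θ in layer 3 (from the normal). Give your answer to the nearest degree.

Ray parameter p = sin 6.8° / 0.775 = 1.5278e-01 s/km.
sin θ_3 = p·V_3 = 1.5278e-01 × 1.543 = 0.2357.
θ_3 = 13.64° from the vertical.

14°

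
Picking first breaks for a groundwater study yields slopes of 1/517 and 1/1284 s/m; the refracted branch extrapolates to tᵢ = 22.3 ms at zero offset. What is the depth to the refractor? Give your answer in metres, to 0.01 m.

6.30 m

θ_c = arcsin(517/1284) = 23.74°; cos θ_c = 0.9154.
tᵢ = 2h cos θ_c/V₁ ⇒ h = tᵢ·V₁/(2 cos θ_c) = 0.0223·517/(2·0.9154) = 6.30 m.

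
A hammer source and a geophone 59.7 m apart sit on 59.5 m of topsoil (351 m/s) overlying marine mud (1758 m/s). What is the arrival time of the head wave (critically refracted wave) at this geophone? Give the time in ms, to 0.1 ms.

t = x/V₂ + 2h·√(V₂²−V₁²)/(V₁V₂).
√(V₂²−V₁²) = √(1758²−351²) = 1722.6 m/s; delay term = 2·59.5·1722.6/(351·1758) = 0.33221 s.
t = 59.7/1758 + 0.33221 = 0.36616 s.

366.2 ms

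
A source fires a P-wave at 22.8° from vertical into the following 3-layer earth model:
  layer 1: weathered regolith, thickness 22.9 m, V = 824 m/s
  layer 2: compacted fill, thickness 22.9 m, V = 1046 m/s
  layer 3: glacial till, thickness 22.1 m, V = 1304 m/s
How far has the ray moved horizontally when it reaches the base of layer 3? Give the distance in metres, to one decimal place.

39.7 m

Ray parameter p = sin 22.8° / 824 m/s = 4.7029e-04 s/m.
Layer 1: θ = 22.80°; offset = 22.9·tan 22.80° = 9.626 m.
Layer 2: sin θ = p·1046 = 0.4919 → θ = 29.47°; offset = 22.9·tan 29.47° = 12.939 m.
Layer 3: sin θ = p·1304 = 0.6133 → θ = 37.83°; offset = 22.1·tan 37.83° = 17.158 m.
Σ offsets = 39.723 m.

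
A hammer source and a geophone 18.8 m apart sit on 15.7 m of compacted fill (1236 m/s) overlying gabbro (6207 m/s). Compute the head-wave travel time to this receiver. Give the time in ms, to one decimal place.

t = x/V₂ + 2h·√(V₂²−V₁²)/(V₁V₂).
√(V₂²−V₁²) = √(6207²−1236²) = 6082.7 m/s; delay term = 2·15.7·6082.7/(1236·6207) = 0.02490 s.
t = 18.8/6207 + 0.02490 = 0.02792 s.

27.9 ms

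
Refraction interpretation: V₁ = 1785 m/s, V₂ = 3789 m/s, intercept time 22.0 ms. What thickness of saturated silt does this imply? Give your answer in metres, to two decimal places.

22.26 m

h = tᵢ·V₁·V₂ / (2·√(V₂²−V₁²)).
√(V₂²−V₁²) = √(3789² − 1785²) = 3342.2 m/s.
h = 0.022 s × 1785 × 3789 / (2 × 3342.2) = 22.26 m.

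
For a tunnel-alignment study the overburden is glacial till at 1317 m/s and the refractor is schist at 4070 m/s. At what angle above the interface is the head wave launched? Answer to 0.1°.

71.1°

At critical incidence the refracted ray runs along the interface (θ₂ = 90°), so sin θ_c = V₁/V₂.
θ_c = arcsin(1317/4070) = arcsin 0.3236 = 18.88°.
Measured from the interface: 90° − 18.88° = 71.12°.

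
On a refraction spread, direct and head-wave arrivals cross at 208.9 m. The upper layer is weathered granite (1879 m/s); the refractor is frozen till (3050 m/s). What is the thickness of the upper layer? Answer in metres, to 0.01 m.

h = (x_cross/2)·√((V₂−V₁)/(V₂+V₁)).
(V₂−V₁)/(V₂+V₁) = (3050−1879)/(3050+1879) = 0.2376; √ = 0.4874.
h = (208.9/2)·0.4874 = 50.91 m.

50.91 m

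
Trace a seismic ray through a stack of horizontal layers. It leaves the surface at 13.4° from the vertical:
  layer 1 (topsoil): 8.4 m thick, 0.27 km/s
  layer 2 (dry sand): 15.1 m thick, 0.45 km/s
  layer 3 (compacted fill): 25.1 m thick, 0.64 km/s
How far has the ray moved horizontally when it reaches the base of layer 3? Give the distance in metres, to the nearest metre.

25 m

Ray parameter p = sin 13.4° / 0.27 km/s = 8.5833e-01 s/km.
Layer 1: θ = 13.40°; offset = 8.4·tan 13.40° = 2.001 m.
Layer 2: sin θ = p·0.45 = 0.3862 → θ = 22.72°; offset = 15.1·tan 22.72° = 6.323 m.
Layer 3: sin θ = p·0.64 = 0.5493 → θ = 33.32°; offset = 25.1·tan 33.32° = 16.501 m.
Total horizontal offset = 24.825 m.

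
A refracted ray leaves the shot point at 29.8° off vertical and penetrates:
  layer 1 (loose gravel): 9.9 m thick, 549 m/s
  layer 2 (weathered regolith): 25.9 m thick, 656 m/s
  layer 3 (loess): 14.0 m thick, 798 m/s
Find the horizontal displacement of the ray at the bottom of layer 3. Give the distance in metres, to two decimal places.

39.41 m

Ray parameter p = sin 29.8° / 549 m/s = 9.0523e-04 s/m.
Layer 1: θ = 29.80°; offset = 9.9·tan 29.80° = 5.6698 m.
Layer 2: sin θ = p·656 = 0.5938 → θ = 36.43°; offset = 25.9·tan 36.43° = 19.1158 m.
Layer 3: sin θ = p·798 = 0.7224 → θ = 46.25°; offset = 14.0·tan 46.25° = 14.6252 m.
Summing the layer offsets gives 39.4107 m.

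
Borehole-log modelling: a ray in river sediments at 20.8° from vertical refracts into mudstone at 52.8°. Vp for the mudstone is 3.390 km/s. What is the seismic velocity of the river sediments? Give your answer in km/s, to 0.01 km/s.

1.51 km/s

Snell's law: sin 20.8°/V₁ = sin 52.8°/V₂.
V₁ = V₂·sin 20.8°/sin 52.8° = 3.390 × 0.4458 = 1.51 km/s.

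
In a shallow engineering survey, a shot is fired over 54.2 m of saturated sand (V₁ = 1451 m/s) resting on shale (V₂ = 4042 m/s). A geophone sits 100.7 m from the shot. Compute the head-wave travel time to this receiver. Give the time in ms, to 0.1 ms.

t = x/V₂ + 2h·√(V₂²−V₁²)/(V₁V₂).
√(V₂²−V₁²) = √(4042²−1451²) = 3772.6 m/s; delay term = 2·54.2·3772.6/(1451·4042) = 0.06973 s.
t = 100.7/4042 + 0.06973 = 0.09464 s.

94.6 ms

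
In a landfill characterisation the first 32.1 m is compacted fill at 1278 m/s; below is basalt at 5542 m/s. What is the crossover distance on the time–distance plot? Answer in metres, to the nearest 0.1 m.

x_cross = 2h·√((V₂+V₁)/(V₂−V₁)).
(V₂+V₁)/(V₂−V₁) = (5542+1278)/(5542−1278) = 1.5994; √ = 1.2647.
x_cross = 2·32.1·1.2647 = 81.19 m.

81.2 m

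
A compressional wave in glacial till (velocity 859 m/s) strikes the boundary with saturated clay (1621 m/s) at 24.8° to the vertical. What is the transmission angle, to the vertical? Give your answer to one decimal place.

52.3°

Snell's law: sin θ₂ = (V₂/V₁)·sin θ₁ = (1621/859)·sin 24.8° = 0.7915.
θ₂ = sin⁻¹(0.7915) = 52.33° (from vertical).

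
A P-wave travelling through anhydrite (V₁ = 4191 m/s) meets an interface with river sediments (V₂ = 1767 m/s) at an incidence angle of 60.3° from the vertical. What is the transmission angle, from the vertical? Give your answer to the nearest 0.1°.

21.5°

Snell's law: sin θ₂ = (V₂/V₁)·sin θ₁ = (1767/4191)·sin 60.3° = 0.3662.
θ₂ = arcsin 0.3662 = 21.48° from the normal.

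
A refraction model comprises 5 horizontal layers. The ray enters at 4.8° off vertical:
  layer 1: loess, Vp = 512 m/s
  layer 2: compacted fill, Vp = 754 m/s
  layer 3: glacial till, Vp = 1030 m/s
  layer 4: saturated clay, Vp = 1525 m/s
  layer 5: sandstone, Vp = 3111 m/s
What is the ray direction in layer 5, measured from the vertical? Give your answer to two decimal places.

30.56°

Ray parameter p = sin 4.8° / 512 = 1.6343e-04 s/m.
sin θ_5 = p·V_5 = 1.6343e-04 × 3111 = 0.5084.
θ_5 = 30.56° from the vertical.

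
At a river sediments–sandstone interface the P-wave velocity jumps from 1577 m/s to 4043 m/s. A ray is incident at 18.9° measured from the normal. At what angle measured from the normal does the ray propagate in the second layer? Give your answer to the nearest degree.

56°

Snell's law: sin θ₂ = (V₂/V₁)·sin θ₁ = (4043/1577)·sin 18.9° = 0.8304.
θ₂ = arcsin 0.8304 = 56.14° from the normal.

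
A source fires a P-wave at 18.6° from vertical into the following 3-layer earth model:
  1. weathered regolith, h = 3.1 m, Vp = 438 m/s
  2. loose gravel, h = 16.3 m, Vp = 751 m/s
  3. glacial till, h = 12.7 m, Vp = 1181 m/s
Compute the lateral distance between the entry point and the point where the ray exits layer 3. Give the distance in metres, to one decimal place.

33.1 m

Ray parameter p = sin 18.6° / 438 m/s = 7.2822e-04 s/m.
Layer 1: θ = 18.60°; offset = 3.1·tan 18.60° = 1.043 m.
Layer 2: sin θ = p·751 = 0.5469 → θ = 33.15°; offset = 16.3·tan 33.15° = 10.648 m.
Layer 3: sin θ = p·1181 = 0.8600 → θ = 59.32°; offset = 12.7·tan 59.32° = 21.406 m.
Total horizontal offset = 33.097 m.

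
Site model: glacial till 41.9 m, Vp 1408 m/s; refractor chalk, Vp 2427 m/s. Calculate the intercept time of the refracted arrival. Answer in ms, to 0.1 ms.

tᵢ = 2h·√(V₂²−V₁²)/(V₁V₂).
√(V₂²−V₁²) = √(2427²−1408²) = 1976.8 m/s.
tᵢ = 2·41.9·1976.8/(1408·2427) = 0.04848 s.

48.5 ms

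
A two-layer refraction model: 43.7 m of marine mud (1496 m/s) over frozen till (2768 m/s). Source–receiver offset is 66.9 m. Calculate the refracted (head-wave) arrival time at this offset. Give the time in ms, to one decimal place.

73.3 ms

θ_c = arcsin(V₁/V₂) = arcsin(1496/2768) = 32.72°, cos θ_c = 0.8414.
Intercept time tᵢ = 2h cos θ_c / V₁ = 2·43.7·0.8414/1496 = 0.04915 s.
t = x/V₂ + tᵢ = 66.9/2768 + 0.04915 = 0.07332 s.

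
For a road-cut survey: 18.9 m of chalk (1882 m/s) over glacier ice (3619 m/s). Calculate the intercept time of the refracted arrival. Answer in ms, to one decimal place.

θ_c = arcsin(V₁/V₂) = arcsin(1882/3619) = 31.33°; cos θ_c = 0.8541.
tᵢ = 2h·cos θ_c / V₁ = 2·18.9·0.8541 / 1882 = 0.01716 s.

17.2 ms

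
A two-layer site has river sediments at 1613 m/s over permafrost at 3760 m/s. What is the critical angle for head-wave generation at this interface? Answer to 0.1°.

25.4°

Critical incidence: sin θ_c = V₁/V₂ = 1613/3760 = 0.4290.
θ_c = arcsin 0.4290 = 25.40°.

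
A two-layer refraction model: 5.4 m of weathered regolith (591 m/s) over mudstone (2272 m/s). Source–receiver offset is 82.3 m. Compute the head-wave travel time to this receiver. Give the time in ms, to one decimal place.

53.9 ms

θ_c = arcsin(V₁/V₂) = arcsin(591/2272) = 15.08°, cos θ_c = 0.9656.
Intercept time tᵢ = 2h cos θ_c / V₁ = 2·5.4·0.9656/591 = 0.01765 s.
t = x/V₂ + tᵢ = 82.3/2272 + 0.01765 = 0.05387 s.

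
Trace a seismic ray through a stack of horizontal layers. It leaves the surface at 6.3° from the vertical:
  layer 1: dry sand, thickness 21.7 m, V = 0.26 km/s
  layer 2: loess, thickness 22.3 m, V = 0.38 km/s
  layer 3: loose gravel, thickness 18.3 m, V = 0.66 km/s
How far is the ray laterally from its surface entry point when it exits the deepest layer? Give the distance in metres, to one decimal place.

11.3 m

Apply Snell's law at each interface; in layer i the horizontal offset is hᵢ·tan θᵢ.
Layer 1: θ = 6.30°; offset = 21.7·tan 6.30° = 2.396 m.
Layer 2: sin θ = 0.38·sin 6.3°/0.26 = 0.1604, θ = 9.23°; offset = 22.3·tan 9.23° = 3.623 m.
Layer 3: sin θ = 0.66·sin 6.3°/0.26 = 0.2786, θ = 16.17°; offset = 18.3·tan 16.17° = 5.308 m.
Total horizontal offset = 11.327 m.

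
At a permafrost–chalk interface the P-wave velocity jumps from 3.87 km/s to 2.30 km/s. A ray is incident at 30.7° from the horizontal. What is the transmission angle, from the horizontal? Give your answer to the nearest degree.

59°

Convert to the normal: θ₁ = 90° − 30.7° = 59.3°.
Snell's law: sin θ₂ = (V₂/V₁)·sin θ₁ = (2.30/3.87)·sin 59.3° = 0.5110.
θ₂ = sin⁻¹(0.5110) = 30.73° (from vertical).
From the interface: 90° − 30.73° = 59.27°.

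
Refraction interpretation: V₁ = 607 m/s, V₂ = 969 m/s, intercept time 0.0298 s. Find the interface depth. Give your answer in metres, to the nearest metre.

h = tᵢ·V₁·V₂ / (2·√(V₂²−V₁²)).
√(V₂²−V₁²) = √(969² − 607²) = 755.3 m/s.
h = 0.0298 s × 607 × 969 / (2 × 755.3) = 11.60 m.

12 m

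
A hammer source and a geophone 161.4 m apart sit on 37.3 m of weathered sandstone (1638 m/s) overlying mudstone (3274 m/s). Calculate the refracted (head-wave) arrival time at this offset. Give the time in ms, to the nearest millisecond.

θ_c = arcsin(V₁/V₂) = arcsin(1638/3274) = 30.02°, cos θ_c = 0.8658.
Intercept time tᵢ = 2h cos θ_c / V₁ = 2·37.3·0.8658/1638 = 0.03943 s.
t = x/V₂ + tᵢ = 161.4/3274 + 0.03943 = 0.08873 s.

89 ms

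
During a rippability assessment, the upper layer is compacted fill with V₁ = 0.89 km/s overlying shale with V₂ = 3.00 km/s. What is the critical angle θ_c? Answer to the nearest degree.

Critical incidence: sin θ_c = V₁/V₂ = 0.89/3.00 = 0.2967.
θ_c = arcsin 0.2967 = 17.26°.

17°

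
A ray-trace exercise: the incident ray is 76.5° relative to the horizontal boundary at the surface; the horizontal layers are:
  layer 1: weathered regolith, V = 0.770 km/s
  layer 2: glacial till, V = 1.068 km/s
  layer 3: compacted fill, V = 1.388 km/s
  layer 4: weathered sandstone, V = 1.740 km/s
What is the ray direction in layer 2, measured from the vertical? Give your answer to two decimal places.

From the normal: θ₁ = 90° − 76.5° = 13.5°.
Ray parameter p = sin 13.5° / 0.770 = 3.0318e-01 s/km.
sin θ_2 = p·V_2 = 3.0318e-01 × 1.068 = 0.3238.
θ_2 = 18.89° from the vertical.

18.89°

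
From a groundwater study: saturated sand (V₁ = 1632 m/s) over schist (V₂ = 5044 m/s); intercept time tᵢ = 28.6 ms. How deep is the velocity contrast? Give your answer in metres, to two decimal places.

24.66 m

θ_c = arcsin(1632/5044) = 18.88°; cos θ_c = 0.9462.
tᵢ = 2h cos θ_c/V₁ ⇒ h = tᵢ·V₁/(2 cos θ_c) = 0.0286·1632/(2·0.9462) = 24.66 m.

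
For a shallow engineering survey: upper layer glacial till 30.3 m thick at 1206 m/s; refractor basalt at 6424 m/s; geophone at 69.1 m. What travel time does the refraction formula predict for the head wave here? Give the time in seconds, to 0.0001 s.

0.0601 s

θ_c = arcsin(V₁/V₂) = arcsin(1206/6424) = 10.82°, cos θ_c = 0.9822.
Intercept time tᵢ = 2h cos θ_c / V₁ = 2·30.3·0.9822/1206 = 0.04936 s.
t = x/V₂ + tᵢ = 69.1/6424 + 0.04936 = 0.06011 s.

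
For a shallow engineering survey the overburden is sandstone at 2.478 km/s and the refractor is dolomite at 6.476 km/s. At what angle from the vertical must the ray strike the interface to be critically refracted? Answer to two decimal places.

Critical incidence: sin θ_c = V₁/V₂ = 2.478/6.476 = 0.3826.
θ_c = arcsin 0.3826 = 22.50°.

22.50°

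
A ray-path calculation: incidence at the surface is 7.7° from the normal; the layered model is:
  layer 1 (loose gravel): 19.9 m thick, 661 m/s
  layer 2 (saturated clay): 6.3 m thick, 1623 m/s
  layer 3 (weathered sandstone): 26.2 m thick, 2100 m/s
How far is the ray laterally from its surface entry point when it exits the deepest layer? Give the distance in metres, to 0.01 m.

Apply Snell's law at each interface; in layer i the horizontal offset is hᵢ·tan θᵢ.
Layer 1: θ = 7.70°; offset = 19.9·tan 7.70° = 2.6906 m.
Layer 2: sin θ = 1623·sin 7.7°/661 = 0.3290, θ = 19.21°; offset = 6.3·tan 19.21° = 2.1948 m.
Layer 3: sin θ = 2100·sin 7.7°/661 = 0.4257, θ = 25.19°; offset = 26.2·tan 25.19° = 12.3251 m.
Summing the layer offsets gives 17.2105 m.

17.21 m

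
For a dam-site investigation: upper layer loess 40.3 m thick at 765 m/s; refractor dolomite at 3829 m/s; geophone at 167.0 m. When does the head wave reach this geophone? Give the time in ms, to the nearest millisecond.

147 ms

θ_c = arcsin(V₁/V₂) = arcsin(765/3829) = 11.52°, cos θ_c = 0.9798.
Intercept time tᵢ = 2h cos θ_c / V₁ = 2·40.3·0.9798/765 = 0.10324 s.
t = x/V₂ + tᵢ = 167.0/3829 + 0.10324 = 0.14685 s.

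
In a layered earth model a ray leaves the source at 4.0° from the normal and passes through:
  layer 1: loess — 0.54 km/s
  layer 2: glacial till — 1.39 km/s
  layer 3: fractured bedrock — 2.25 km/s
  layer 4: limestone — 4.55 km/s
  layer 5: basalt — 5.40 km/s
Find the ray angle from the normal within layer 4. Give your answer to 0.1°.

Ray parameter p = sin 4.0° / 0.54 = 1.2918e-01 s/km.
sin θ_4 = p·V_4 = 1.2918e-01 × 4.55 = 0.5878.
θ_4 = 36.00° from the vertical.

36.0°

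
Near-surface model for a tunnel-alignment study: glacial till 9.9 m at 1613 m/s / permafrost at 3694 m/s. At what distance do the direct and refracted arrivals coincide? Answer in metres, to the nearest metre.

32 m

x_cross = 2h·√((V₂+V₁)/(V₂−V₁)).
(V₂+V₁)/(V₂−V₁) = (3694+1613)/(3694−1613) = 2.5502; √ = 1.5969.
x_cross = 2·9.9·1.5969 = 31.62 m.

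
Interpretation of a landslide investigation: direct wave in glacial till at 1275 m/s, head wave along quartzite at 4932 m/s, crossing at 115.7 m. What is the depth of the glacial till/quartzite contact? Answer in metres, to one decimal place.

44.4 m

x_cross = 2h·√((V₂+V₁)/(V₂−V₁)) → h = x_cross / (2·√((V₂+V₁)/(V₂−V₁))).
√((V₂+V₁)/(V₂−V₁)) = √((4932+1275)/(4932−1275)) = 1.3028.
h = 115.7 / (2·1.3028) = 44.40 m.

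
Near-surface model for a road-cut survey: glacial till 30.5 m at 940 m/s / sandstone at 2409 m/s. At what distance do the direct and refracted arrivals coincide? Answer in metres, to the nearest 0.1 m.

92.1 m

θ_c = arcsin(940/2409) = 22.97°, so cos θ_c = 0.9207 and tᵢ = 2h cos θ_c/V₁ = 0.0597 s.
At crossover x/V₁ = x/V₂ + tᵢ ⇒ x = tᵢ/(1/V₁ − 1/V₂) = 0.05975/(1.0638e-03 − 4.1511e-04) = 92.10 m.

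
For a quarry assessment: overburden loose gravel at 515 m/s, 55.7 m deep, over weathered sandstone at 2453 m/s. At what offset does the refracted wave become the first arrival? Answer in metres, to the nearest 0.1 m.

θ_c = arcsin(515/2453) = 12.12°, so cos θ_c = 0.9777 and tᵢ = 2h cos θ_c/V₁ = 0.2115 s.
At crossover x/V₁ = x/V₂ + tᵢ ⇒ x = tᵢ/(1/V₁ − 1/V₂) = 0.21149/(1.9417e-03 − 4.0766e-04) = 137.86 m.

137.9 m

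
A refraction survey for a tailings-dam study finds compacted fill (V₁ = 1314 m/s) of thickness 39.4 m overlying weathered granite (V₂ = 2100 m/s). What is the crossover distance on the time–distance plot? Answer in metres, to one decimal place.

164.2 m

θ_c = arcsin(1314/2100) = 38.73°, so cos θ_c = 0.7801 and tᵢ = 2h cos θ_c/V₁ = 0.0468 s.
At crossover x/V₁ = x/V₂ + tᵢ ⇒ x = tᵢ/(1/V₁ − 1/V₂) = 0.04678/(7.6104e-04 − 4.7619e-04) = 164.23 m.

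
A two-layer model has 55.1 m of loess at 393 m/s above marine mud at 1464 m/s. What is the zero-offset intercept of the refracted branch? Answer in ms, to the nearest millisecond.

θ_c = arcsin(V₁/V₂) = arcsin(393/1464) = 15.57°; cos θ_c = 0.9633.
tᵢ = 2h·cos θ_c / V₁ = 2·55.1·0.9633 / 393 = 0.27011 s.

270 ms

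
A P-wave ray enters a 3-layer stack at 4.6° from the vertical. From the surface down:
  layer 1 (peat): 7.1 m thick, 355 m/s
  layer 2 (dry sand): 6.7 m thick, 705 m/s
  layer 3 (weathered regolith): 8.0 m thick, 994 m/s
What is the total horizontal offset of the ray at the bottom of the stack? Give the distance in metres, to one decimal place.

3.5 m

Ray parameter p = sin 4.6° / 355 m/s = 2.2591e-04 s/m.
Layer 1: θ = 4.60°; offset = 7.1·tan 4.60° = 0.571 m.
Layer 2: sin θ = p·705 = 0.1593 → θ = 9.16°; offset = 6.7·tan 9.16° = 1.081 m.
Layer 3: sin θ = p·994 = 0.2246 → θ = 12.98°; offset = 8.0·tan 12.98° = 1.844 m.
Summing the layer offsets gives 3.496 m.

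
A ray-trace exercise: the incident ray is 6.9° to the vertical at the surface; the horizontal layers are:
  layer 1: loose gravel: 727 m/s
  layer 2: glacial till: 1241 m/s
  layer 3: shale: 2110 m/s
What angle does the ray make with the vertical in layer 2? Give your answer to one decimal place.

11.8°

Snell's law across each interface conserves sin θ / V, so sin θ_2 = V_2·sin θ₁/V₁.
sin θ_2 = 1241 × sin 6.9° / 727 = 0.2051.
θ_2 = 11.83° from the vertical.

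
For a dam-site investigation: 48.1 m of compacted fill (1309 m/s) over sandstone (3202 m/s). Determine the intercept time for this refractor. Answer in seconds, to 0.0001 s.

0.0671 s

θ_c = arcsin(V₁/V₂) = arcsin(1309/3202) = 24.13°; cos θ_c = 0.9126.
tᵢ = 2h·cos θ_c / V₁ = 2·48.1·0.9126 / 1309 = 0.06707 s.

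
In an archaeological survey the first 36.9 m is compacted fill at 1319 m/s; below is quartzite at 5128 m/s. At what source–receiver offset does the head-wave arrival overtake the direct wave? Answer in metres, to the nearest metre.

96 m

θ_c = arcsin(1319/5128) = 14.90°, so cos θ_c = 0.9664 and tᵢ = 2h cos θ_c/V₁ = 0.0541 s.
At crossover x/V₁ = x/V₂ + tᵢ ⇒ x = tᵢ/(1/V₁ − 1/V₂) = 0.05407/(7.5815e-04 − 1.9501e-04) = 96.01 m.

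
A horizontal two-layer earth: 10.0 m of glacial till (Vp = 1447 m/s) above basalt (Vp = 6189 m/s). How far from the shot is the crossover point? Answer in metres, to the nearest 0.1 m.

x_cross = 2h·√((V₂+V₁)/(V₂−V₁)).
(V₂+V₁)/(V₂−V₁) = (6189+1447)/(6189−1447) = 1.6103; √ = 1.2690.
x_cross = 2·10.0·1.2690 = 25.38 m.

25.4 m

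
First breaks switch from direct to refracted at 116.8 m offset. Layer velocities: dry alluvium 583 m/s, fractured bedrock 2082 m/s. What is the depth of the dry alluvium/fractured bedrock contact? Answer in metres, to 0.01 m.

h = (x_cross/2)·√((V₂−V₁)/(V₂+V₁)).
(V₂−V₁)/(V₂+V₁) = (2082−583)/(2082+583) = 0.5625; √ = 0.7500.
h = (116.8/2)·0.7500 = 43.80 m.

43.80 m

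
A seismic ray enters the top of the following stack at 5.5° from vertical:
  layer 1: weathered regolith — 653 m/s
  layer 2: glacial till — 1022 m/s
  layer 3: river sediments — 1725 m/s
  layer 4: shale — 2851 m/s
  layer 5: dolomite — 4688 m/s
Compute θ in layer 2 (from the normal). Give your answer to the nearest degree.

Ray parameter p = sin 5.5° / 653 = 1.4678e-04 s/m.
sin θ_2 = p·V_2 = 1.4678e-04 × 1022 = 0.1500.
θ_2 = arcsin 0.1500 = 8.63°.

9°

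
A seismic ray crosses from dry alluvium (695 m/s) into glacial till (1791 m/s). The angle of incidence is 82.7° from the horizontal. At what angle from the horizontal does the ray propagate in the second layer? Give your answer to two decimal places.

70.89°

Convert to the normal: θ₁ = 90° − 82.7° = 7.3°.
Snell's law: sin θ₂ = (V₂/V₁)·sin θ₁ = (1791/695)·sin 7.3° = 0.3274.
θ₂ = arcsin 0.3274 = 19.11° from the normal.
From the interface: 90° − 19.11° = 70.89°.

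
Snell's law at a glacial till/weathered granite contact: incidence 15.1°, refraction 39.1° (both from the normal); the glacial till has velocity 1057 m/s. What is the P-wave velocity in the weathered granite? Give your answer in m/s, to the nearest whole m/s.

Snell's law: sin 15.1°/V₁ = sin 39.1°/V₂.
V₂ = V₁·sin 39.1°/sin 15.1° = 1057 × 2.4210 = 2558.97 m/s.

2559 m/s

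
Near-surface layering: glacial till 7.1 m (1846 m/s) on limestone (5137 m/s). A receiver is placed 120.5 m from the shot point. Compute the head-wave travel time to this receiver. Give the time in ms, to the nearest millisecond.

θ_c = arcsin(V₁/V₂) = arcsin(1846/5137) = 21.06°, cos θ_c = 0.9332.
Intercept time tᵢ = 2h cos θ_c / V₁ = 2·7.1·0.9332/1846 = 0.00718 s.
t = x/V₂ + tᵢ = 120.5/5137 + 0.00718 = 0.03064 s.

31 ms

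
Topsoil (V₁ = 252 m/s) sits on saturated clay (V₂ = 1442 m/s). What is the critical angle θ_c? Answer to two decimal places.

10.06°

Critical incidence: sin θ_c = V₁/V₂ = 252/1442 = 0.1748.
θ_c = arcsin 0.1748 = 10.06°.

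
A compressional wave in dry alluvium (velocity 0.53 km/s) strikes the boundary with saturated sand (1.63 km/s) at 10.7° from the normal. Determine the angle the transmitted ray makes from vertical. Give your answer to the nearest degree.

Snell's law: sin θ₂ = (V₂/V₁)·sin θ₁ = (1.63/0.53)·sin 10.7° = 0.5710.
θ₂ = sin⁻¹(0.5710) = 34.82° (from vertical).

35°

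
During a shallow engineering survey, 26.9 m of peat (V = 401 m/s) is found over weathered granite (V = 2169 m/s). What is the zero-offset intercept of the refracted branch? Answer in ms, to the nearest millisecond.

θ_c = arcsin(V₁/V₂) = arcsin(401/2169) = 10.65°; cos θ_c = 0.9828.
tᵢ = 2h·cos θ_c / V₁ = 2·26.9·0.9828 / 401 = 0.13185 s.

132 ms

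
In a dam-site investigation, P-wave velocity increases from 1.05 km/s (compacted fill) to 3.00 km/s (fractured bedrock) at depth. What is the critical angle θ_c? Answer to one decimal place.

At critical incidence the refracted ray runs along the interface (θ₂ = 90°), so sin θ_c = V₁/V₂.
θ_c = arcsin(1.05/3.00) = arcsin 0.3500 = 20.49°.

20.5°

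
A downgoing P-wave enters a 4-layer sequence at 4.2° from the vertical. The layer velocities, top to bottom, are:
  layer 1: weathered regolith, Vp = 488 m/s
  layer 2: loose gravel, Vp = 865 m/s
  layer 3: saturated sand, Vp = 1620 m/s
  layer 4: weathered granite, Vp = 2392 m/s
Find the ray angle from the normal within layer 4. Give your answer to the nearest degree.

Ray parameter p = sin 4.2° / 488 = 1.5008e-04 s/m.
sin θ_4 = p·V_4 = 1.5008e-04 × 2392 = 0.3590.
θ_4 = arcsin 0.3590 = 21.04°.

21°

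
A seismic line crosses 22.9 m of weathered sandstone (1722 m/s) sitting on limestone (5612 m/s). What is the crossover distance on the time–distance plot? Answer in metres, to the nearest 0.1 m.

62.9 m

θ_c = arcsin(1722/5612) = 17.87°, so cos θ_c = 0.9518 and tᵢ = 2h cos θ_c/V₁ = 0.0253 s.
At crossover x/V₁ = x/V₂ + tᵢ ⇒ x = tᵢ/(1/V₁ − 1/V₂) = 0.02531/(5.8072e-04 − 1.7819e-04) = 62.89 m.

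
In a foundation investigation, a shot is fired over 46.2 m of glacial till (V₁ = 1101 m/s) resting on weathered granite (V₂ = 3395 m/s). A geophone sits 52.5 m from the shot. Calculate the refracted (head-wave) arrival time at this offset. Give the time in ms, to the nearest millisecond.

θ_c = arcsin(V₁/V₂) = arcsin(1101/3395) = 18.92°, cos θ_c = 0.9460.
Intercept time tᵢ = 2h cos θ_c / V₁ = 2·46.2·0.9460/1101 = 0.07939 s.
t = x/V₂ + tᵢ = 52.5/3395 + 0.07939 = 0.09485 s.

95 ms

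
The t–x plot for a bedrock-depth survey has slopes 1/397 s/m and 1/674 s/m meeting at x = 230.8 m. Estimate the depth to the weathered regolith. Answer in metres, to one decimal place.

58.7 m

h = (x_cross/2)·√((V₂−V₁)/(V₂+V₁)).
(V₂−V₁)/(V₂+V₁) = (674−397)/(674+397) = 0.2586; √ = 0.5086.
h = (230.8/2)·0.5086 = 58.69 m.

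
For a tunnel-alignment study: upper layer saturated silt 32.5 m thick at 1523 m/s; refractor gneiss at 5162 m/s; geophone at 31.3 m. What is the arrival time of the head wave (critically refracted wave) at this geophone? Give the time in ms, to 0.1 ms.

t = x/V₂ + 2h·√(V₂²−V₁²)/(V₁V₂).
√(V₂²−V₁²) = √(5162²−1523²) = 4932.2 m/s; delay term = 2·32.5·4932.2/(1523·5162) = 0.04078 s.
t = 31.3/5162 + 0.04078 = 0.04684 s.

46.8 ms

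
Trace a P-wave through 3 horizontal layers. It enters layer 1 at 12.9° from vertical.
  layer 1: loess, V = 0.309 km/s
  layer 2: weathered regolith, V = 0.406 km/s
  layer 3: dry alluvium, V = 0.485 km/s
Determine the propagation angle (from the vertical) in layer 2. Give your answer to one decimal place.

17.1°

Snell's law across each interface conserves sin θ / V, so sin θ_2 = V_2·sin θ₁/V₁.
sin θ_2 = 0.406 × sin 12.9° / 0.309 = 0.2933.
θ_2 = arcsin 0.2933 = 17.06°.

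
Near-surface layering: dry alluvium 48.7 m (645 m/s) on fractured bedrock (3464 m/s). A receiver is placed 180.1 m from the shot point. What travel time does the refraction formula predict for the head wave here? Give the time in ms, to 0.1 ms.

θ_c = arcsin(V₁/V₂) = arcsin(645/3464) = 10.73°, cos θ_c = 0.9825.
Intercept time tᵢ = 2h cos θ_c / V₁ = 2·48.7·0.9825/645 = 0.14837 s.
t = x/V₂ + tᵢ = 180.1/3464 + 0.14837 = 0.20036 s.

200.4 ms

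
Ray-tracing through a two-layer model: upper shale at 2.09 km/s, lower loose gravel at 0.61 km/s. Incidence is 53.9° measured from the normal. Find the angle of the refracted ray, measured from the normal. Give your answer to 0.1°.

13.6°

sin θ₁/V₁ = sin θ₂/V₂ ⇒ sin θ₂ = 0.61·sin 53.9°/2.09 = 0.61·0.8080/2.09 = 0.2358.
θ₂ = arcsin 0.2358 = 13.64° from the normal.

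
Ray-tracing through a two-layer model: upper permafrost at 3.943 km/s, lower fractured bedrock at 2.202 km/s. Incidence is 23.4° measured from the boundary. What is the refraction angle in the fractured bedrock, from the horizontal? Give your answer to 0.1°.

59.2°

Angle from the normal: 90° − 23.4° = 66.6°.
sin θ₁/V₁ = sin θ₂/V₂ ⇒ sin θ₂ = 2.202·sin 66.6°/3.943 = 2.202·0.9178/3.943 = 0.5125.
θ₂ = sin⁻¹(0.5125) = 30.83° (from vertical).
From the interface: 90° − 30.83° = 59.17°.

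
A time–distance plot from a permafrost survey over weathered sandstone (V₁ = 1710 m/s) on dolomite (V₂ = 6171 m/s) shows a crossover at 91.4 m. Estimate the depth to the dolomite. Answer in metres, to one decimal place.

34.4 m

h = (x_cross/2)·√((V₂−V₁)/(V₂+V₁)).
(V₂−V₁)/(V₂+V₁) = (6171−1710)/(6171+1710) = 0.5660; √ = 0.7524.
h = (91.4/2)·0.7524 = 34.38 m.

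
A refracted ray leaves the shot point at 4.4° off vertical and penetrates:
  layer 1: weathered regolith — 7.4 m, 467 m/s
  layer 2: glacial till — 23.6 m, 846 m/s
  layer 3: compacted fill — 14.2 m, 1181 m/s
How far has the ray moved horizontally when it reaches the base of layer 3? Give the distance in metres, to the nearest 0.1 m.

6.7 m

Apply Snell's law at each interface; in layer i the horizontal offset is hᵢ·tan θᵢ.
Layer 1: θ = 4.40°; offset = 7.4·tan 4.40° = 0.569 m.
Layer 2: sin θ = 846·sin 4.4°/467 = 0.1390, θ = 7.99°; offset = 23.6·tan 7.99° = 3.312 m.
Layer 3: sin θ = 1181·sin 4.4°/467 = 0.1940, θ = 11.19°; offset = 14.2·tan 11.19° = 2.808 m.
Σ offsets = 6.690 m.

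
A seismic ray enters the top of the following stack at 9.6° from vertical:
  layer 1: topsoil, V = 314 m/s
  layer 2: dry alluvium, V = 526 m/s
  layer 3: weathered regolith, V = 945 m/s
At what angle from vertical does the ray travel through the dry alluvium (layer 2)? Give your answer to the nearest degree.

16°

Snell's law across each interface conserves sin θ / V, so sin θ_2 = V_2·sin θ₁/V₁.
sin θ_2 = 526 × sin 9.6° / 314 = 0.2794.
θ_2 = 16.22° from the vertical.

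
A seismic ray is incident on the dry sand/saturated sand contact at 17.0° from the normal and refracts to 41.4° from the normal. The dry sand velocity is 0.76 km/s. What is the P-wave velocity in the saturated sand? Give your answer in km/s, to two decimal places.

1.72 km/s

Snell's law: sin 17.0°/V₁ = sin 41.4°/V₂.
V₂ = V₁·sin 41.4°/sin 17.0° = 0.76 × 2.2619 = 1.72 km/s.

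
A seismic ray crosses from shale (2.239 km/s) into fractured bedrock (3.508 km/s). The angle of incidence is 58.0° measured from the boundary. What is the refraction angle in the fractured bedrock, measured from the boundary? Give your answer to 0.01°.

Convert to the normal: θ₁ = 90° − 58.0° = 32.0°.
sin θ₁/V₁ = sin θ₂/V₂ ⇒ sin θ₂ = 3.508·sin 32.0°/2.239 = 3.508·0.5299/2.239 = 0.8303.
θ₂ = arcsin 0.8303 = 56.13° from the normal.
From the interface: 90° − 56.13° = 33.87°.

33.87°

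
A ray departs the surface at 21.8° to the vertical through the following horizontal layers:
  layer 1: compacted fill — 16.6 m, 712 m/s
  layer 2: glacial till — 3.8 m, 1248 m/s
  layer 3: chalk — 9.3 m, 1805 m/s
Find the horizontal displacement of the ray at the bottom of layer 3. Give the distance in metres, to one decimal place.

35.9 m

Apply Snell's law at each interface; in layer i the horizontal offset is hᵢ·tan θᵢ.
Layer 1: θ = 21.80°; offset = 16.6·tan 21.80° = 6.640 m.
Layer 2: sin θ = 1248·sin 21.8°/712 = 0.6509, θ = 40.61°; offset = 3.8·tan 40.61° = 3.258 m.
Layer 3: sin θ = 1805·sin 21.8°/712 = 0.9415, θ = 70.30°; offset = 9.3·tan 70.30° = 25.971 m.
Total horizontal offset = 35.869 m.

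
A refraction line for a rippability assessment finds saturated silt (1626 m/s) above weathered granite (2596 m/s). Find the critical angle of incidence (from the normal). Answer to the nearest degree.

39°

At critical incidence the refracted ray runs along the interface (θ₂ = 90°), so sin θ_c = V₁/V₂.
θ_c = arcsin(1626/2596) = arcsin 0.6263 = 38.78°.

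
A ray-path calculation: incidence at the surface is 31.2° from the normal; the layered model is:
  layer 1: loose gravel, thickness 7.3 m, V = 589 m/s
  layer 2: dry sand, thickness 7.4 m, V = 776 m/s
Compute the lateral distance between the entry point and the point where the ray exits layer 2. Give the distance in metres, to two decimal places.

p = sin θ₁/V₁ = sin 31.2°/589 = 8.7950e-04 s/m is conserved through the stack.
Layer 1: θ = 31.20°; offset = 7.3·tan 31.20° = 4.4210 m.
Layer 2: sin θ = p·776 = 0.6825 → θ = 43.04°; offset = 7.4·tan 43.04° = 6.9100 m.
Σ offsets = 11.3310 m.

11.33 m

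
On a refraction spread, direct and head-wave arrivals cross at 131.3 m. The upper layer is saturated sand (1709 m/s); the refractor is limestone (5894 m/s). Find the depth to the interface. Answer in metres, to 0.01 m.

48.71 m

h = (x_cross/2)·√((V₂−V₁)/(V₂+V₁)).
(V₂−V₁)/(V₂+V₁) = (5894−1709)/(5894+1709) = 0.5504; √ = 0.7419.
h = (131.3/2)·0.7419 = 48.71 m.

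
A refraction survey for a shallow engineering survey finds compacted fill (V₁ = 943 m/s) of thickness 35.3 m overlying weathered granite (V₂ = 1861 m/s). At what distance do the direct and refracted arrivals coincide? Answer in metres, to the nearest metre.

x_cross = 2h·√((V₂+V₁)/(V₂−V₁)).
(V₂+V₁)/(V₂−V₁) = (1861+943)/(1861−943) = 3.0545; √ = 1.7477.
x_cross = 2·35.3·1.7477 = 123.39 m.

123 m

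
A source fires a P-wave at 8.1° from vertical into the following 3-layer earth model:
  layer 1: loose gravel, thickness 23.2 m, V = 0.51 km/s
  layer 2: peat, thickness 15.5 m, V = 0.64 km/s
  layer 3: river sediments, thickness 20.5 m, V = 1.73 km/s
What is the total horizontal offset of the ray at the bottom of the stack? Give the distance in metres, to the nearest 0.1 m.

17.2 m

p = sin θ₁/V₁ = sin 8.1°/0.51 = 2.7628e-01 s/km is conserved through the stack.
Layer 1: θ = 8.10°; offset = 23.2·tan 8.10° = 3.302 m.
Layer 2: sin θ = p·0.64 = 0.1768 → θ = 10.18°; offset = 15.5·tan 10.18° = 2.785 m.
Layer 3: sin θ = p·1.73 = 0.4780 → θ = 28.55°; offset = 20.5·tan 28.55° = 11.155 m.
Σ offsets = 17.241 m.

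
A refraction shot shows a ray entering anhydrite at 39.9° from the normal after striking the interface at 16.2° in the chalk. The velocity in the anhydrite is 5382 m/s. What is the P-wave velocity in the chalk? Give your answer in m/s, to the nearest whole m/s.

2341 m/s

Snell's law: sin 16.2°/V₁ = sin 39.9°/V₂.
V₁ = V₂·sin 16.2°/sin 39.9° = 5382 × 0.4349 = 2340.84 m/s.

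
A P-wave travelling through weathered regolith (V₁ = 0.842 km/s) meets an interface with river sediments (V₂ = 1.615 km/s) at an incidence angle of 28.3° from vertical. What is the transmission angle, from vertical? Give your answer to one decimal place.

65.4°

sin θ₁/V₁ = sin θ₂/V₂ ⇒ sin θ₂ = 1.615·sin 28.3°/0.842 = 1.615·0.4741/0.842 = 0.9093.
θ₂ = sin⁻¹(0.9093) = 65.41° (from vertical).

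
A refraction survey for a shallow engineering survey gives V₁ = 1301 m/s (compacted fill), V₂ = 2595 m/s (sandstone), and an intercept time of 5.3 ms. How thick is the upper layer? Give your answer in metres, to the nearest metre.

h = tᵢ·V₁·V₂ / (2·√(V₂²−V₁²)).
√(V₂²−V₁²) = √(2595² − 1301²) = 2245.3 m/s.
h = 0.0053 s × 1301 × 2595 / (2 × 2245.3) = 3.98 m.

4 m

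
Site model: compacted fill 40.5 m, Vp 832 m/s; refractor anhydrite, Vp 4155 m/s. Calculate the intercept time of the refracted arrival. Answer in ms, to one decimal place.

95.4 ms

θ_c = arcsin(V₁/V₂) = arcsin(832/4155) = 11.55°; cos θ_c = 0.9797.
tᵢ = 2h·cos θ_c / V₁ = 2·40.5·0.9797 / 832 = 0.09538 s.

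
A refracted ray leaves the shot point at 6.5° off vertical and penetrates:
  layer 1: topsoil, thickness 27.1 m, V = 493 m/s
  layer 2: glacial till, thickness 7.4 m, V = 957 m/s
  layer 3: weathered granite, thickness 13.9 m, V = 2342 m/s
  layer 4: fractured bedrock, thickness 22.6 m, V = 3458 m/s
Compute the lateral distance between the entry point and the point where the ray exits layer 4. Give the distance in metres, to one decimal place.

p = sin θ₁/V₁ = sin 6.5°/493 = 2.2962e-04 s/m is conserved through the stack.
Layer 1: θ = 6.50°; offset = 27.1·tan 6.50° = 3.088 m.
Layer 2: sin θ = p·957 = 0.2197 → θ = 12.69°; offset = 7.4·tan 12.69° = 1.667 m.
Layer 3: sin θ = p·2342 = 0.5378 → θ = 32.53°; offset = 13.9·tan 32.53° = 8.866 m.
Layer 4: sin θ = p·3458 = 0.7940 → θ = 52.56°; offset = 22.6·tan 52.56° = 29.521 m.
Summing the layer offsets gives 43.142 m.

43.1 m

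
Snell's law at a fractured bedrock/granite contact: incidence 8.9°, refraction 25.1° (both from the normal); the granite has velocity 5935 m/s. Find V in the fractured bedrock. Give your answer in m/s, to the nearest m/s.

Snell's law: sin 8.9°/V₁ = sin 25.1°/V₂.
V₁ = V₂·sin 8.9°/sin 25.1° = 5935 × 0.3647 = 2164.56 m/s.

2165 m/s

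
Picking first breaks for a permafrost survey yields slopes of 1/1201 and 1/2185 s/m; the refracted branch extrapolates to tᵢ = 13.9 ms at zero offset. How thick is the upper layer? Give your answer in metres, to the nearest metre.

10 m

θ_c = arcsin(1201/2185) = 33.34°; cos θ_c = 0.8354.
tᵢ = 2h cos θ_c/V₁ ⇒ h = tᵢ·V₁/(2 cos θ_c) = 0.0139·1201/(2·0.8354) = 9.99 m.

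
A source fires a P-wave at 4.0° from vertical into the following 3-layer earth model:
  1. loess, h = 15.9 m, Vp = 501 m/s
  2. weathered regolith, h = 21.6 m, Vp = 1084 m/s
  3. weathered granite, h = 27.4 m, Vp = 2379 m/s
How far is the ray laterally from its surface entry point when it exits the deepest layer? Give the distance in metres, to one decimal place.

14.0 m

Apply Snell's law at each interface; in layer i the horizontal offset is hᵢ·tan θᵢ.
Layer 1: θ = 4.00°; offset = 15.9·tan 4.00° = 1.112 m.
Layer 2: sin θ = 1084·sin 4.0°/501 = 0.1509, θ = 8.68°; offset = 21.6·tan 8.68° = 3.298 m.
Layer 3: sin θ = 2379·sin 4.0°/501 = 0.3312, θ = 19.34°; offset = 27.4·tan 19.34° = 9.619 m.
Total horizontal offset = 14.029 m.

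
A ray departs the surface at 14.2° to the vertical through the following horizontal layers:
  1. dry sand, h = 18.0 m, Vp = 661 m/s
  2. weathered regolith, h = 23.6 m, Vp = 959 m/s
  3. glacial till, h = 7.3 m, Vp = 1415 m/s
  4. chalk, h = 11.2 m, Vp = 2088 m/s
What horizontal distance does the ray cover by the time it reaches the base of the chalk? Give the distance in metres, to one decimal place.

Ray parameter p = sin 14.2° / 661 m/s = 3.7112e-04 s/m.
Layer 1: θ = 14.20°; offset = 18.0·tan 14.20° = 4.555 m.
Layer 2: sin θ = p·959 = 0.3559 → θ = 20.85°; offset = 23.6·tan 20.85° = 8.988 m.
Layer 3: sin θ = p·1415 = 0.5251 → θ = 31.68°; offset = 7.3·tan 31.68° = 4.505 m.
Layer 4: sin θ = p·2088 = 0.7749 → θ = 50.79°; offset = 11.2·tan 50.79° = 13.730 m.
Total horizontal offset = 31.777 m.

31.8 m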